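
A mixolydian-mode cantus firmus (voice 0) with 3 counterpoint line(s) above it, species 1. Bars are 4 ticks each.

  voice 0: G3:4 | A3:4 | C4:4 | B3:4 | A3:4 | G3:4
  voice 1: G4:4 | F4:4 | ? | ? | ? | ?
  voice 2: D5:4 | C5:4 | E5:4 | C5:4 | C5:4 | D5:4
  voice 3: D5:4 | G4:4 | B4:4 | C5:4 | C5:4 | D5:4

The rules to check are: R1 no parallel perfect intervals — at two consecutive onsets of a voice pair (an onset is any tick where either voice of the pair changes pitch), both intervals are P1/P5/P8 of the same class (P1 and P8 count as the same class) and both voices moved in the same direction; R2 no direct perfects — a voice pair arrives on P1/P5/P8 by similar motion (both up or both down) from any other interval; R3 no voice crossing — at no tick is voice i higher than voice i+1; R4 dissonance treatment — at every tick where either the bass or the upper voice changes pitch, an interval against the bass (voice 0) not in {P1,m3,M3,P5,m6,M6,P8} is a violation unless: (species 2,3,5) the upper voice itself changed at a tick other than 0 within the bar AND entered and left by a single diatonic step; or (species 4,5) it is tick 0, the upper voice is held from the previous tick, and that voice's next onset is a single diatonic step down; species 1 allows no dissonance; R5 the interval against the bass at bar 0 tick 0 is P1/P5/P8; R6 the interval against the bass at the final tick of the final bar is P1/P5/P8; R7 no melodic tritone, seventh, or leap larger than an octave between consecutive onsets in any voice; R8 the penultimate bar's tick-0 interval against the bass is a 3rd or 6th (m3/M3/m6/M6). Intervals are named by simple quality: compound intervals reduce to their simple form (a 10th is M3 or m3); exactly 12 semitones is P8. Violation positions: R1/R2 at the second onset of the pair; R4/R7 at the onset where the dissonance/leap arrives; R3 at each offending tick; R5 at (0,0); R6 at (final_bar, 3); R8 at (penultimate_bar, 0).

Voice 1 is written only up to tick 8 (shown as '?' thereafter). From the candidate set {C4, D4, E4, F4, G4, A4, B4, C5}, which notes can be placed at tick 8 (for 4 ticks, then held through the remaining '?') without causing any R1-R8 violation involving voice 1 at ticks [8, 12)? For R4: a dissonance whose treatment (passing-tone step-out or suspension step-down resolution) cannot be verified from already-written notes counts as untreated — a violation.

{C4, E4}

C4: legal
D4: violates R4
E4: legal
F4: violates R4
G4: violates R2
A4: violates R1
B4: violates R2,R4,R7
C5: violates R2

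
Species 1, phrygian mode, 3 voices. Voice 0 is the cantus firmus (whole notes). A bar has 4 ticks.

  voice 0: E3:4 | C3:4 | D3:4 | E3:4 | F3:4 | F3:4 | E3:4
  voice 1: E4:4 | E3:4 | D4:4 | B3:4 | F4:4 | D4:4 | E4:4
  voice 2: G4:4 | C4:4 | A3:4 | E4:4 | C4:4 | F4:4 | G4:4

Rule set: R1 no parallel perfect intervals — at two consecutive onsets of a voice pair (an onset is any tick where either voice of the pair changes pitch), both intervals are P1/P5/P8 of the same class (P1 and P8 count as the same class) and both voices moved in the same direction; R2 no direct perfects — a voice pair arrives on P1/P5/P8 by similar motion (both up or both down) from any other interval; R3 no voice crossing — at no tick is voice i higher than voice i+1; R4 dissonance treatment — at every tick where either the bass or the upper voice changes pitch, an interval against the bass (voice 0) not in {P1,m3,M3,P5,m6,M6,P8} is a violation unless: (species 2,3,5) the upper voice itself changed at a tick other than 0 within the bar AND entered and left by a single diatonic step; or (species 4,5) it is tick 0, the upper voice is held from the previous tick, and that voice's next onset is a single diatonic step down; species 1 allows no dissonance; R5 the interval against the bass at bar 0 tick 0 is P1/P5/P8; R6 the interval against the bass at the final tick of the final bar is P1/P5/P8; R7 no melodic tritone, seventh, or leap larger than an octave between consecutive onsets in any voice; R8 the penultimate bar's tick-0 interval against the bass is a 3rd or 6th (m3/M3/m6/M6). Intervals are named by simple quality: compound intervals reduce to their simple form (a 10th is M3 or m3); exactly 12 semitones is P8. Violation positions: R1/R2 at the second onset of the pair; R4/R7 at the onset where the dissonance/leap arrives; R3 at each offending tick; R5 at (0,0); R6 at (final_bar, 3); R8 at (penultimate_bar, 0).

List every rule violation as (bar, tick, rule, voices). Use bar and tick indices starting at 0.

(0, 0, R5, (0, 2))
(1, 0, R2, (0, 2))
(2, 0, R2, (0, 1))
(2, 0, R3, (1, 2))
(2, 0, R7, (1,))
(2, 1, R3, (1, 2))
(2, 2, R3, (1, 2))
(2, 3, R3, (1, 2))
(3, 0, R2, (0, 2))
(4, 0, R2, (0, 1))
(4, 0, R3, (1, 2))
(4, 0, R7, (1,))
(4, 1, R3, (1, 2))
(4, 2, R3, (1, 2))
(4, 3, R3, (1, 2))
(5, 0, R8, (0, 2))
(6, 3, R6, (0, 2))

bar 0: v0=E3 v1=E4 v2=G4 downbeat m3
bar 1: v0=C3 v1=E3 v2=C4 downbeat P8
bar 2: v0=D3 v1=D4 v2=A3 downbeat P5
bar 3: v0=E3 v1=B3 v2=E4 downbeat P8
bar 4: v0=F3 v1=F4 v2=C4 downbeat P5
bar 5: v0=F3 v1=D4 v2=F4 downbeat P8
bar 6: v0=E3 v1=E4 v2=G4 downbeat m3
  -> R5 @ bar 0 tick 0 v(0, 2): opens on m3
  -> R2 @ bar 1 tick 0 v(0, 2): E3/G4 m3 -> C3/C4 P8 similar
  -> R2 @ bar 2 tick 0 v(0, 1): C3/E3 M3 -> D3/D4 P8 similar
  -> R3 @ bar 2 tick 0 v(1, 2): D4 above A3
  -> R7 @ bar 2 tick 0 v(1,): E3->D4 leap 10st
  -> R3 @ bar 2 tick 1 v(1, 2): D4 above A3
  -> R3 @ bar 2 tick 2 v(1, 2): D4 above A3
  -> R3 @ bar 2 tick 3 v(1, 2): D4 above A3
  -> R2 @ bar 3 tick 0 v(0, 2): D3/A3 P5 -> E3/E4 P8 similar
  -> R2 @ bar 4 tick 0 v(0, 1): E3/B3 P5 -> F3/F4 P8 similar
  -> R3 @ bar 4 tick 0 v(1, 2): F4 above C4
  -> R7 @ bar 4 tick 0 v(1,): B3->F4 leap 6st
  -> R3 @ bar 4 tick 1 v(1, 2): F4 above C4
  -> R3 @ bar 4 tick 2 v(1, 2): F4 above C4
  -> R3 @ bar 4 tick 3 v(1, 2): F4 above C4
  -> R8 @ bar 5 tick 0 v(0, 2): penult P8 not 3rd/6th
  -> R6 @ bar 6 tick 3 v(0, 2): closes on m3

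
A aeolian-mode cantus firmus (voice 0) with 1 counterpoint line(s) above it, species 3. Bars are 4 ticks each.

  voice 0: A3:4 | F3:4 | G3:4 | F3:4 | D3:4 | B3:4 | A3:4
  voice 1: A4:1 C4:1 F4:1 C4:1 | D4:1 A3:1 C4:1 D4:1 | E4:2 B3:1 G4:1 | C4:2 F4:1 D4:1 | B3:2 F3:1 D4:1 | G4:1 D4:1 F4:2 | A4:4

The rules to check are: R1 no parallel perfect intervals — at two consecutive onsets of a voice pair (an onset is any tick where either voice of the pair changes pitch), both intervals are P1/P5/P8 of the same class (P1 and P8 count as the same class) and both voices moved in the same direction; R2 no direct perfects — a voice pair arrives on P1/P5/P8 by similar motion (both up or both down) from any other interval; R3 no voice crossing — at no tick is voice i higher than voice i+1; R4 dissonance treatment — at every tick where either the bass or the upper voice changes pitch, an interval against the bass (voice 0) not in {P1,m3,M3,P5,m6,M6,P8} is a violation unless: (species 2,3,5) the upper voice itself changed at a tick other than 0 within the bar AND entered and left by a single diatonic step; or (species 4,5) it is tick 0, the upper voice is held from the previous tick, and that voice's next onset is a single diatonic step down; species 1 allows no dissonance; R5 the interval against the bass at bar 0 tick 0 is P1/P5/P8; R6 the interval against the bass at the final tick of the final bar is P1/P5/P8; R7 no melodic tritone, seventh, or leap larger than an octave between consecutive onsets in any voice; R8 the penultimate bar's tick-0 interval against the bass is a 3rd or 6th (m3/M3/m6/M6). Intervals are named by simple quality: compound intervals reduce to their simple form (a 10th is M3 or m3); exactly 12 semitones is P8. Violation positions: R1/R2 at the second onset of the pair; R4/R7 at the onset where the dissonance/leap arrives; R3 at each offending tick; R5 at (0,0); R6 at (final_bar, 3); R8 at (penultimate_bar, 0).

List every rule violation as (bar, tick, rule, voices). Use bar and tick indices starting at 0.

bar 0: v0=A3 v1=A4 downbeat P8
bar 1: v0=F3 v1=D4 downbeat M6
bar 2: v0=G3 v1=E4 downbeat M6
bar 3: v0=F3 v1=C4 downbeat P5
bar 4: v0=D3 v1=B3 downbeat M6
bar 5: v0=B3 v1=G4 downbeat m6
bar 6: v0=A3 v1=A4 downbeat P8
  -> R2 @ bar 3 tick 0 v(0, 1): G3/G4 P8 -> F3/C4 P5 similar
  -> R7 @ bar 4 tick 2 v(1,): B3->F3 leap 6st
  -> R4 @ bar 5 tick 2 v(0, 1): B3/F4 TT untreated

(3, 0, R2, (0, 1))
(4, 2, R7, (1,))
(5, 2, R4, (0, 1))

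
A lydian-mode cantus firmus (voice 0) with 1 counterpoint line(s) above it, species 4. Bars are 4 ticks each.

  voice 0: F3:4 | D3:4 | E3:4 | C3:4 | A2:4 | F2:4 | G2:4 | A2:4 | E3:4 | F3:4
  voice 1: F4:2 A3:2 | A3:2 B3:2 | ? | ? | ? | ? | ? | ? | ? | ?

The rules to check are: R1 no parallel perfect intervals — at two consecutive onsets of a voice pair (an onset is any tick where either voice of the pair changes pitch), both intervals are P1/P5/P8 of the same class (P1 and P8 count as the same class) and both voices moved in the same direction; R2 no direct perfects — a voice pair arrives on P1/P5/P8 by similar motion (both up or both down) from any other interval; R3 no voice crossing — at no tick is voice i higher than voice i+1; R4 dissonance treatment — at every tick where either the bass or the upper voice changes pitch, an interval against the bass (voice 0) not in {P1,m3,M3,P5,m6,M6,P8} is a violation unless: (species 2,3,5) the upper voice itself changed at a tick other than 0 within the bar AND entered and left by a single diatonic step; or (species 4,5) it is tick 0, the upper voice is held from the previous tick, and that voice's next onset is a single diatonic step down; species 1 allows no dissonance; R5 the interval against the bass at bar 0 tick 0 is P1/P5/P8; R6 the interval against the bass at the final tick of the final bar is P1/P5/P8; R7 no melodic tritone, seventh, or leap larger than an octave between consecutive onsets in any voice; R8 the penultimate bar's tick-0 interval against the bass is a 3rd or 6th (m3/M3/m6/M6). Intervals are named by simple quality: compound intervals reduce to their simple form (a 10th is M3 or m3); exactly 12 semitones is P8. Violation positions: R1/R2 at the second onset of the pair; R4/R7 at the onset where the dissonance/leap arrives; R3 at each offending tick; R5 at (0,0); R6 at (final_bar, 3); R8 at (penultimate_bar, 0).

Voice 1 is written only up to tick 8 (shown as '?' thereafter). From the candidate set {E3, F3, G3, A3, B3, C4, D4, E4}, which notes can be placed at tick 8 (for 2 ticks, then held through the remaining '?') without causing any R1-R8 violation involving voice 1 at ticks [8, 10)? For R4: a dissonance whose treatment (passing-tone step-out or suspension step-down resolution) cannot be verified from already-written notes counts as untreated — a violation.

{B3, C4, E3, G3}

E3: legal
F3: violates R4,R7
G3: legal
A3: violates R4
B3: legal
C4: legal
D4: violates R4
E4: violates R2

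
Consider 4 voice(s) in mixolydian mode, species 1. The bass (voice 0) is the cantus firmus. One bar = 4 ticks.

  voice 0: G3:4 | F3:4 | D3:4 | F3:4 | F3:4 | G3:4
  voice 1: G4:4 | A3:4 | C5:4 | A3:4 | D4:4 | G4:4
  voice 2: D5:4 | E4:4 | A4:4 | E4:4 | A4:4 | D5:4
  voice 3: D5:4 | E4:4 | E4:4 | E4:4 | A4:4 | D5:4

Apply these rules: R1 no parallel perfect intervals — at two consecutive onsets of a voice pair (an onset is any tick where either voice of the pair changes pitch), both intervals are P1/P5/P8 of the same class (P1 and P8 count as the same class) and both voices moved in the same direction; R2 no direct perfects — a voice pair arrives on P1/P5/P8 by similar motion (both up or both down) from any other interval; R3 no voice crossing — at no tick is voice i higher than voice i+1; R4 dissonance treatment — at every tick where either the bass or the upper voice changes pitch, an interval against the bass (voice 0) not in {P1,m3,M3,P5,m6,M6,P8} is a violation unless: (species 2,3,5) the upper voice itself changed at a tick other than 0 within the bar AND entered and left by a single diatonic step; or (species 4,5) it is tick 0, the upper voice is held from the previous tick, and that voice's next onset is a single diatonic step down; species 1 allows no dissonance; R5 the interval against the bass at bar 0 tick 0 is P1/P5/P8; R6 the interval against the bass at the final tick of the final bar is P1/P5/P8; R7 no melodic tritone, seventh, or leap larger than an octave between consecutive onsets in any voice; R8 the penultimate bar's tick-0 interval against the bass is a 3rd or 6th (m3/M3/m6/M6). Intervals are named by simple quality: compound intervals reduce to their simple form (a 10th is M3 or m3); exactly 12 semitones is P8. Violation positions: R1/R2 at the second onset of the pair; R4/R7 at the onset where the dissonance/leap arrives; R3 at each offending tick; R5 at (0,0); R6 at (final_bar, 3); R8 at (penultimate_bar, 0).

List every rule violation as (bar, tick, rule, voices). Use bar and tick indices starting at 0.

(1, 0, R1, (1, 2))
(1, 0, R1, (1, 3))
(1, 0, R1, (2, 3))
(1, 0, R4, (0, 2))
(1, 0, R4, (0, 3))
(1, 0, R7, (1,))
(1, 0, R7, (2,))
(1, 0, R7, (3,))
(2, 0, R3, (1, 2))
(2, 0, R3, (2, 3))
(2, 0, R4, (0, 1))
(2, 0, R4, (0, 3))
(2, 0, R7, (1,))
(2, 1, R3, (1, 2))
(2, 1, R3, (2, 3))
(2, 2, R3, (1, 2))
(2, 2, R3, (2, 3))
(2, 3, R3, (1, 2))
(2, 3, R3, (2, 3))
(3, 0, R2, (1, 2))
(3, 0, R4, (0, 2))
(3, 0, R4, (0, 3))
(3, 0, R7, (1,))
(4, 0, R1, (1, 2))
(4, 0, R1, (1, 3))
(4, 0, R1, (2, 3))
(5, 0, R1, (1, 2))
(5, 0, R1, (1, 3))
(5, 0, R1, (2, 3))
(5, 0, R2, (0, 1))
(5, 0, R2, (0, 2))
(5, 0, R2, (0, 3))

bar 0: v0=G3 v1=G4 v2=D5 v3=D5 downbeat P5
bar 1: v0=F3 v1=A3 v2=E4 v3=E4 downbeat M7
bar 2: v0=D3 v1=C5 v2=A4 v3=E4 downbeat M2
bar 3: v0=F3 v1=A3 v2=E4 v3=E4 downbeat M7
bar 4: v0=F3 v1=D4 v2=A4 v3=A4 downbeat M3
bar 5: v0=G3 v1=G4 v2=D5 v3=D5 downbeat P5
  -> R1 @ bar 1 tick 0 v(1, 2): G4/D5 P5 -> A3/E4 P5 similar
  -> R1 @ bar 1 tick 0 v(1, 3): G4/D5 P5 -> A3/E4 P5 similar
  -> R1 @ bar 1 tick 0 v(2, 3): D5/D5 P1 -> E4/E4 P1 similar
  -> R4 @ bar 1 tick 0 v(0, 2): F3/E4 M7 untreated
  -> R4 @ bar 1 tick 0 v(0, 3): F3/E4 M7 untreated
  -> R7 @ bar 1 tick 0 v(1,): G4->A3 leap 10st
  -> R7 @ bar 1 tick 0 v(2,): D5->E4 leap 10st
  -> R7 @ bar 1 tick 0 v(3,): D5->E4 leap 10st
  -> R3 @ bar 2 tick 0 v(1, 2): C5 above A4
  -> R3 @ bar 2 tick 0 v(2, 3): A4 above E4
  -> R4 @ bar 2 tick 0 v(0, 1): D3/C5 m7 untreated
  -> R4 @ bar 2 tick 0 v(0, 3): D3/E4 M2 untreated
  -> R7 @ bar 2 tick 0 v(1,): A3->C5 leap 15st
  -> R3 @ bar 2 tick 1 v(1, 2): C5 above A4
  -> R3 @ bar 2 tick 1 v(2, 3): A4 above E4
  -> R3 @ bar 2 tick 2 v(1, 2): C5 above A4
  -> R3 @ bar 2 tick 2 v(2, 3): A4 above E4
  -> R3 @ bar 2 tick 3 v(1, 2): C5 above A4
  -> R3 @ bar 2 tick 3 v(2, 3): A4 above E4
  -> R2 @ bar 3 tick 0 v(1, 2): C5/A4 m3 -> A3/E4 P5 similar
  -> R4 @ bar 3 tick 0 v(0, 2): F3/E4 M7 untreated
  -> R4 @ bar 3 tick 0 v(0, 3): F3/E4 M7 untreated
  -> R7 @ bar 3 tick 0 v(1,): C5->A3 leap 15st
  -> R1 @ bar 4 tick 0 v(1, 2): A3/E4 P5 -> D4/A4 P5 similar
  -> R1 @ bar 4 tick 0 v(1, 3): A3/E4 P5 -> D4/A4 P5 similar
  -> R1 @ bar 4 tick 0 v(2, 3): E4/E4 P1 -> A4/A4 P1 similar
  -> R1 @ bar 5 tick 0 v(1, 2): D4/A4 P5 -> G4/D5 P5 similar
  -> R1 @ bar 5 tick 0 v(1, 3): D4/A4 P5 -> G4/D5 P5 similar
  -> R1 @ bar 5 tick 0 v(2, 3): A4/A4 P1 -> D5/D5 P1 similar
  -> R2 @ bar 5 tick 0 v(0, 1): F3/D4 M6 -> G3/G4 P8 similar
  -> R2 @ bar 5 tick 0 v(0, 2): F3/A4 M3 -> G3/D5 P5 similar
  -> R2 @ bar 5 tick 0 v(0, 3): F3/A4 M3 -> G3/D5 P5 similar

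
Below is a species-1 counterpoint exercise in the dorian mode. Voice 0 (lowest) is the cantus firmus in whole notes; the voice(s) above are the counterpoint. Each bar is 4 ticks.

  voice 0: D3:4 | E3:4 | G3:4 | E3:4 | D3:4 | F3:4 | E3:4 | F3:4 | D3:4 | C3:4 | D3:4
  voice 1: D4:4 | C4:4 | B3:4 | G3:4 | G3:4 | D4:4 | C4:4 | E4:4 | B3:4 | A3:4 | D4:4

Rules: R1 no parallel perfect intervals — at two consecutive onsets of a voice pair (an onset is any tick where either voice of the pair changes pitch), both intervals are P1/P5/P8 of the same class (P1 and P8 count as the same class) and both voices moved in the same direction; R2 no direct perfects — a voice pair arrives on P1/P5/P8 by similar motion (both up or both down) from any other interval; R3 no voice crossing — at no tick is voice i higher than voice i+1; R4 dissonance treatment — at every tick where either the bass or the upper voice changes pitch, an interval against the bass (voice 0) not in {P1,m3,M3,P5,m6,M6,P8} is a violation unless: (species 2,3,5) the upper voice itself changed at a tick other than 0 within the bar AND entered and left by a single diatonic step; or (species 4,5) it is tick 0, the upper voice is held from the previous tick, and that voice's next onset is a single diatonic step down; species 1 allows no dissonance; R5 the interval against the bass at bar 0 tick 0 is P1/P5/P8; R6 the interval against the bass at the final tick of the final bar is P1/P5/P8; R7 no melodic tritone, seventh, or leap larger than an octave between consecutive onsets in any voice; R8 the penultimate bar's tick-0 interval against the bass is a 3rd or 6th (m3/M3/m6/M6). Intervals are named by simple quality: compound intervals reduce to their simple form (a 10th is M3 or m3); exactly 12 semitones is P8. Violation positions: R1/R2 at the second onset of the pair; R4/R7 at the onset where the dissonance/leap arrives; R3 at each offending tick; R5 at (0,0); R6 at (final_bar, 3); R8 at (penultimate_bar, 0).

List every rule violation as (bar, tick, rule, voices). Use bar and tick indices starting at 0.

bar 0: v0=D3 v1=D4 downbeat P8
bar 1: v0=E3 v1=C4 downbeat m6
bar 2: v0=G3 v1=B3 downbeat M3
bar 3: v0=E3 v1=G3 downbeat m3
bar 4: v0=D3 v1=G3 downbeat P4
bar 5: v0=F3 v1=D4 downbeat M6
bar 6: v0=E3 v1=C4 downbeat m6
bar 7: v0=F3 v1=E4 downbeat M7
bar 8: v0=D3 v1=B3 downbeat M6
bar 9: v0=C3 v1=A3 downbeat M6
bar 10: v0=D3 v1=D4 downbeat P8
  -> R4 @ bar 4 tick 0 v(0, 1): D3/G3 P4 untreated
  -> R4 @ bar 7 tick 0 v(0, 1): F3/E4 M7 untreated
  -> R2 @ bar 10 tick 0 v(0, 1): C3/A3 M6 -> D3/D4 P8 similar

(4, 0, R4, (0, 1))
(7, 0, R4, (0, 1))
(10, 0, R2, (0, 1))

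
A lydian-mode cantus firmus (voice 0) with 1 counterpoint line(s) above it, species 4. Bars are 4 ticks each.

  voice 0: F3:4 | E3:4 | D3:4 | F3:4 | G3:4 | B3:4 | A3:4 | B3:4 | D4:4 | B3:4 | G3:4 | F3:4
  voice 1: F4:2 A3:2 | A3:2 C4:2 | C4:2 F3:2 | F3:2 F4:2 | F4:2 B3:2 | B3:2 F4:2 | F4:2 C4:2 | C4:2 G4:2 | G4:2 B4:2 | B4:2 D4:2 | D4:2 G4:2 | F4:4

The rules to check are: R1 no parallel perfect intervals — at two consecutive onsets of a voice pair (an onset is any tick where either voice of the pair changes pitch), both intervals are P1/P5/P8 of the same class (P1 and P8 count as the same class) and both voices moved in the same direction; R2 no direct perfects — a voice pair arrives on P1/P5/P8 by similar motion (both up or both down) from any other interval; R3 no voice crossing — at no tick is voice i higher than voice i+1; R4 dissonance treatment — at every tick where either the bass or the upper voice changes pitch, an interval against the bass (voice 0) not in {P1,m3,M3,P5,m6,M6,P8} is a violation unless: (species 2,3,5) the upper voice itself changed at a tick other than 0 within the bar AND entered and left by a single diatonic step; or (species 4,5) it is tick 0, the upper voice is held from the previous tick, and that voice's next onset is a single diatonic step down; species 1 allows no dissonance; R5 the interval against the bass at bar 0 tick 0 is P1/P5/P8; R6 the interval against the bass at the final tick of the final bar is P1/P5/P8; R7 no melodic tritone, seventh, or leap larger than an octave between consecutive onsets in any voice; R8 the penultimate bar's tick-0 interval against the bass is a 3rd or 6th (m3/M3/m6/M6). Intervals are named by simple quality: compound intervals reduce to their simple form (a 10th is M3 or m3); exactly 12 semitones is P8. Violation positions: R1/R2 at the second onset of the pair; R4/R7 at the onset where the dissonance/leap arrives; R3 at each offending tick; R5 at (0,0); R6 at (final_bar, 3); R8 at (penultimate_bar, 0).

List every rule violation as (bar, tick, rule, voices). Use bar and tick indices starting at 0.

(1, 0, R4, (0, 1))
(2, 0, R4, (0, 1))
(4, 0, R4, (0, 1))
(4, 2, R7, (1,))
(5, 2, R4, (0, 1))
(5, 2, R7, (1,))
(7, 0, R4, (0, 1))
(8, 0, R4, (0, 1))
(10, 0, R8, (0, 1))
(11, 0, R1, (0, 1))

bar 0: v0=F3 v1=F4 downbeat P8
bar 1: v0=E3 v1=A3 downbeat P4
bar 2: v0=D3 v1=C4 downbeat m7
bar 3: v0=F3 v1=F3 downbeat P1
bar 4: v0=G3 v1=F4 downbeat m7
bar 5: v0=B3 v1=B3 downbeat P1
bar 6: v0=A3 v1=F4 downbeat m6
bar 7: v0=B3 v1=C4 downbeat m2
bar 8: v0=D4 v1=G4 downbeat P4
bar 9: v0=B3 v1=B4 downbeat P8
bar 10: v0=G3 v1=D4 downbeat P5
bar 11: v0=F3 v1=F4 downbeat P8
  -> R4 @ bar 1 tick 0 v(0, 1): E3/A3 P4 untreated
  -> R4 @ bar 2 tick 0 v(0, 1): D3/C4 m7 untreated
  -> R4 @ bar 4 tick 0 v(0, 1): G3/F4 m7 untreated
  -> R7 @ bar 4 tick 2 v(1,): F4->B3 leap 6st
  -> R4 @ bar 5 tick 2 v(0, 1): B3/F4 TT untreated
  -> R7 @ bar 5 tick 2 v(1,): B3->F4 leap 6st
  -> R4 @ bar 7 tick 0 v(0, 1): B3/C4 m2 untreated
  -> R4 @ bar 8 tick 0 v(0, 1): D4/G4 P4 untreated
  -> R8 @ bar 10 tick 0 v(0, 1): penult P5 not 3rd/6th
  -> R1 @ bar 11 tick 0 v(0, 1): G3/G4 P8 -> F3/F4 P8 similar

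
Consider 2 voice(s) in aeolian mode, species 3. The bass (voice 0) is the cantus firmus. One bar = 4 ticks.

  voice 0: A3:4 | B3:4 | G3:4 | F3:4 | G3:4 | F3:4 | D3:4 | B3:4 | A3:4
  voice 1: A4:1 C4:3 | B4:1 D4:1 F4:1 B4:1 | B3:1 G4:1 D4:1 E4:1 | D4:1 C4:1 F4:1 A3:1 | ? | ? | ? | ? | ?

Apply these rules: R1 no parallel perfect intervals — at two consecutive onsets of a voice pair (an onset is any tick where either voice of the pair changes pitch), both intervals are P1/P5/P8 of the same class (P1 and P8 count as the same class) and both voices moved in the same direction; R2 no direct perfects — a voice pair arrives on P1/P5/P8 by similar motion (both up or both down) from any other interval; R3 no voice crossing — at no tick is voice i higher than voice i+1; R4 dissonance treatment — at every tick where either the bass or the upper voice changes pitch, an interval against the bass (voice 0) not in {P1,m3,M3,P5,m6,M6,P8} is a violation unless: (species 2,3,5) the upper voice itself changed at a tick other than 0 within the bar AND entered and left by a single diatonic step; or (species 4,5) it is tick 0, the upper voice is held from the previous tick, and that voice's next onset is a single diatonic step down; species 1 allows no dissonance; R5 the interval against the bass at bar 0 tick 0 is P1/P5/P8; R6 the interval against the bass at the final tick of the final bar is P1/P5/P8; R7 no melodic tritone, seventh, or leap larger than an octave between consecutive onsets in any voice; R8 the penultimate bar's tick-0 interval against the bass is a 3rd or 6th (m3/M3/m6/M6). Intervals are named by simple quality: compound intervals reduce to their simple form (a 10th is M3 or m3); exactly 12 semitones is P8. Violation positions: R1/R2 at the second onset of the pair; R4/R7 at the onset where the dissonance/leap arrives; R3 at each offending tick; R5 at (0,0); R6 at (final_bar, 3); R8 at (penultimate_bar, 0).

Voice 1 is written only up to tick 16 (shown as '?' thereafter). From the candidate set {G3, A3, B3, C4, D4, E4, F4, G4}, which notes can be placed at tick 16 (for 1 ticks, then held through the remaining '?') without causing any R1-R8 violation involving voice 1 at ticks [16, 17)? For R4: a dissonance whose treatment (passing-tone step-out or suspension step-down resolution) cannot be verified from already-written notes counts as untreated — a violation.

G3: legal
A3: violates R4
B3: legal
C4: violates R4
D4: violates R2
E4: legal
F4: violates R4
G4: violates R2,R7

{B3, E4, G3}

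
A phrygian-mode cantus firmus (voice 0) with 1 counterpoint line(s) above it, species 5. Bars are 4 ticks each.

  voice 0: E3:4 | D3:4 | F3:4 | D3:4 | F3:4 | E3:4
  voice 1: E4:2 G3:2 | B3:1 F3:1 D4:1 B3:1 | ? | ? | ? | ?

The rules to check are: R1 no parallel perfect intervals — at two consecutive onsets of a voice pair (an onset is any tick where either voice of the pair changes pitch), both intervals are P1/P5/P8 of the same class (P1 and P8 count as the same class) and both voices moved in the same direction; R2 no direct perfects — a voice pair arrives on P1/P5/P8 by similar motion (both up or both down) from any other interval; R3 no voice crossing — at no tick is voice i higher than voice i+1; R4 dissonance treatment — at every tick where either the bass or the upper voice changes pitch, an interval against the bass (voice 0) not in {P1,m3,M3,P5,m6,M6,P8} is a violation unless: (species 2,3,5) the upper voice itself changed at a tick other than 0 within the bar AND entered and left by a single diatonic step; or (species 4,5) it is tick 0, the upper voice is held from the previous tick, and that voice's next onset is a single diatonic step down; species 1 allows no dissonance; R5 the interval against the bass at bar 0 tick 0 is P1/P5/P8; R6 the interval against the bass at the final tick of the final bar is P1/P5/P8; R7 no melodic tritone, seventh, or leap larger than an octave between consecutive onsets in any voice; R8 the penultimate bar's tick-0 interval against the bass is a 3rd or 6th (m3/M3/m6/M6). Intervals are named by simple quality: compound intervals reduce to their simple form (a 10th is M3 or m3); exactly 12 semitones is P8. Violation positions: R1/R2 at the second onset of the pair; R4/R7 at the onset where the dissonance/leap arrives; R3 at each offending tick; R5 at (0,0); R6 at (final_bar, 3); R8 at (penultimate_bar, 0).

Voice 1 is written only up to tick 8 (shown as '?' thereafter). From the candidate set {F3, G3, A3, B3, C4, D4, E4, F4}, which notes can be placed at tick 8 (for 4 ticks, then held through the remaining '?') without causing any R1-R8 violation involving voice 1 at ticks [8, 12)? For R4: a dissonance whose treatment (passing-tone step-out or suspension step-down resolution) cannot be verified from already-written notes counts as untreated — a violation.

F3: violates R7
G3: violates R4
A3: legal
B3: violates R4
C4: violates R2
D4: legal
E4: violates R4
F4: violates R2,R7

{A3, D4}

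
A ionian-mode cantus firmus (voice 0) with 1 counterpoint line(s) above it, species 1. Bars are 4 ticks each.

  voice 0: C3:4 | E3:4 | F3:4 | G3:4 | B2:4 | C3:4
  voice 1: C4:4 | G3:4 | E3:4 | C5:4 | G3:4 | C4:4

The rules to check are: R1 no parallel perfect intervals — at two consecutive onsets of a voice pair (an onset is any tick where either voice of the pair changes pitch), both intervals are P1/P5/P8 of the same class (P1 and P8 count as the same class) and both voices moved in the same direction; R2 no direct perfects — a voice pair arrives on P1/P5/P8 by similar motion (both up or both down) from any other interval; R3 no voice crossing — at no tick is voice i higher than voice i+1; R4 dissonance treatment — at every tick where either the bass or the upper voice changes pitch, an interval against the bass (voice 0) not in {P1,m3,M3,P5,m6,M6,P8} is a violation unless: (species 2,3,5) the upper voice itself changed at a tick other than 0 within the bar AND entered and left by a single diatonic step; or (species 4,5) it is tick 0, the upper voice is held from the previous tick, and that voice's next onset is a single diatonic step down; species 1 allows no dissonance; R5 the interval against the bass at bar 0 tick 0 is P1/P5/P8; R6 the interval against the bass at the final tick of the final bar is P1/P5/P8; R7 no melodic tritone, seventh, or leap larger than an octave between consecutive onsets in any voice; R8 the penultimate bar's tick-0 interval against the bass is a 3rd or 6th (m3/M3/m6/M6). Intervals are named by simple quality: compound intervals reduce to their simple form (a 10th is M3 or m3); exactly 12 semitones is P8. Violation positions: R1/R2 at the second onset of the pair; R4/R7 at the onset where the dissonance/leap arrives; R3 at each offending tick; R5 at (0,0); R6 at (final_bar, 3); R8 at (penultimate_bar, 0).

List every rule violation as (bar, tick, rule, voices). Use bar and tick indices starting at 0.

bar 0: v0=C3 v1=C4 downbeat P8
bar 1: v0=E3 v1=G3 downbeat m3
bar 2: v0=F3 v1=E3 downbeat m2
bar 3: v0=G3 v1=C5 downbeat P4
bar 4: v0=B2 v1=G3 downbeat m6
bar 5: v0=C3 v1=C4 downbeat P8
  -> R3 @ bar 2 tick 0 v(0, 1): F3 above E3
  -> R4 @ bar 2 tick 0 v(0, 1): F3/E3 m2 untreated
  -> R3 @ bar 2 tick 1 v(0, 1): F3 above E3
  -> R3 @ bar 2 tick 2 v(0, 1): F3 above E3
  -> R3 @ bar 2 tick 3 v(0, 1): F3 above E3
  -> R4 @ bar 3 tick 0 v(0, 1): G3/C5 P4 untreated
  -> R7 @ bar 3 tick 0 v(1,): E3->C5 leap 20st
  -> R7 @ bar 4 tick 0 v(1,): C5->G3 leap 17st
  -> R2 @ bar 5 tick 0 v(0, 1): B2/G3 m6 -> C3/C4 P8 similar

(2, 0, R3, (0, 1))
(2, 0, R4, (0, 1))
(2, 1, R3, (0, 1))
(2, 2, R3, (0, 1))
(2, 3, R3, (0, 1))
(3, 0, R4, (0, 1))
(3, 0, R7, (1,))
(4, 0, R7, (1,))
(5, 0, R2, (0, 1))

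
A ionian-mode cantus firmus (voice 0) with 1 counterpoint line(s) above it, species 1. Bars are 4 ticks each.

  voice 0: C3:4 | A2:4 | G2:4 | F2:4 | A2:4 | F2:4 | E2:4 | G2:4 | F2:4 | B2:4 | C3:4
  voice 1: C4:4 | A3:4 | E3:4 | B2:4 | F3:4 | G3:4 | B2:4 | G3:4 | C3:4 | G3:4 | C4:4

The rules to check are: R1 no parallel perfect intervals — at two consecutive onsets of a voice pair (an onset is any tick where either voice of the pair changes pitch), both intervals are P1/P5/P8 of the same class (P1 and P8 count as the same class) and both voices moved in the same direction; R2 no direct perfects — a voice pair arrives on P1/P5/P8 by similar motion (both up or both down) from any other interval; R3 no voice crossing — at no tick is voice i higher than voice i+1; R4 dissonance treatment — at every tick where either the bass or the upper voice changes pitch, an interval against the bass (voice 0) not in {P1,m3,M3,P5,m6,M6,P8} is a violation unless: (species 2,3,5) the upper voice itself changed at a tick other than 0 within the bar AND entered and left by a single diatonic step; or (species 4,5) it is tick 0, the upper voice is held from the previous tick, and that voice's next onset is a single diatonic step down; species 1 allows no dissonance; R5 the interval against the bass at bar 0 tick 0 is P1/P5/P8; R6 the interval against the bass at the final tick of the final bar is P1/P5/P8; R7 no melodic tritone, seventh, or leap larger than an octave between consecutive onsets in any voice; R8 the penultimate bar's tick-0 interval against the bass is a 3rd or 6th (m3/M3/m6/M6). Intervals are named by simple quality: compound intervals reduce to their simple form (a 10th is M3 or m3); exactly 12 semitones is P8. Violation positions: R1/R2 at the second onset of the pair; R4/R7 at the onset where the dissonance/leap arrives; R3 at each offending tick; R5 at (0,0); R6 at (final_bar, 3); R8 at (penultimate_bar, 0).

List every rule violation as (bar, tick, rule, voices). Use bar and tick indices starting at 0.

(1, 0, R1, (0, 1))
(3, 0, R4, (0, 1))
(4, 0, R7, (1,))
(5, 0, R4, (0, 1))
(6, 0, R2, (0, 1))
(7, 0, R2, (0, 1))
(8, 0, R2, (0, 1))
(9, 0, R7, (0,))
(10, 0, R2, (0, 1))

bar 0: v0=C3 v1=C4 downbeat P8
bar 1: v0=A2 v1=A3 downbeat P8
bar 2: v0=G2 v1=E3 downbeat M6
bar 3: v0=F2 v1=B2 downbeat TT
bar 4: v0=A2 v1=F3 downbeat m6
bar 5: v0=F2 v1=G3 downbeat M2
bar 6: v0=E2 v1=B2 downbeat P5
bar 7: v0=G2 v1=G3 downbeat P8
bar 8: v0=F2 v1=C3 downbeat P5
bar 9: v0=B2 v1=G3 downbeat m6
bar 10: v0=C3 v1=C4 downbeat P8
  -> R1 @ bar 1 tick 0 v(0, 1): C3/C4 P8 -> A2/A3 P8 similar
  -> R4 @ bar 3 tick 0 v(0, 1): F2/B2 TT untreated
  -> R7 @ bar 4 tick 0 v(1,): B2->F3 leap 6st
  -> R4 @ bar 5 tick 0 v(0, 1): F2/G3 M2 untreated
  -> R2 @ bar 6 tick 0 v(0, 1): F2/G3 M2 -> E2/B2 P5 similar
  -> R2 @ bar 7 tick 0 v(0, 1): E2/B2 P5 -> G2/G3 P8 similar
  -> R2 @ bar 8 tick 0 v(0, 1): G2/G3 P8 -> F2/C3 P5 similar
  -> R7 @ bar 9 tick 0 v(0,): F2->B2 leap 6st
  -> R2 @ bar 10 tick 0 v(0, 1): B2/G3 m6 -> C3/C4 P8 similar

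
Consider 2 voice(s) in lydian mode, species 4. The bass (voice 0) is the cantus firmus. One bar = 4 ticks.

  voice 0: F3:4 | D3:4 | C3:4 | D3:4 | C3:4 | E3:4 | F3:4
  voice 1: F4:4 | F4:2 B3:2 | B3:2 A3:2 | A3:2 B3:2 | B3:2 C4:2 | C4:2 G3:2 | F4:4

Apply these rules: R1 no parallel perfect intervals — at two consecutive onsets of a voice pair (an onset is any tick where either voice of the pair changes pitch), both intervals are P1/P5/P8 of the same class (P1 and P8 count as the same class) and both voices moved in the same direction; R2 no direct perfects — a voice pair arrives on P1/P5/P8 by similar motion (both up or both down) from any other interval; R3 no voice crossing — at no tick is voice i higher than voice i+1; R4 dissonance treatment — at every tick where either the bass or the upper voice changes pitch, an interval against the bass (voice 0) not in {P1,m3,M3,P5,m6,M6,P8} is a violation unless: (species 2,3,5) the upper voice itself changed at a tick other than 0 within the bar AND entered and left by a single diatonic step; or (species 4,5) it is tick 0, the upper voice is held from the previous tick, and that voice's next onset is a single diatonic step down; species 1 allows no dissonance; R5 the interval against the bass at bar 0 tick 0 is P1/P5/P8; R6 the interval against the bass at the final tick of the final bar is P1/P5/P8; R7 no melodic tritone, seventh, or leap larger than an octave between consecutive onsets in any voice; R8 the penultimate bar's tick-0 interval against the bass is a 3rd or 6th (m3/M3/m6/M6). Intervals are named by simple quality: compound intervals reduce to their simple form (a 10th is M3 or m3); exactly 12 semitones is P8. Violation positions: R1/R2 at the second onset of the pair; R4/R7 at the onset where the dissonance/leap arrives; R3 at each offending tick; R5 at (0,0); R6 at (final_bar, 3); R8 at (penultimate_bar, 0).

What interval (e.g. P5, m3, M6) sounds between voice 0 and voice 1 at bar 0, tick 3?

voice 0=F3 voice 1=F4 -> P8

P8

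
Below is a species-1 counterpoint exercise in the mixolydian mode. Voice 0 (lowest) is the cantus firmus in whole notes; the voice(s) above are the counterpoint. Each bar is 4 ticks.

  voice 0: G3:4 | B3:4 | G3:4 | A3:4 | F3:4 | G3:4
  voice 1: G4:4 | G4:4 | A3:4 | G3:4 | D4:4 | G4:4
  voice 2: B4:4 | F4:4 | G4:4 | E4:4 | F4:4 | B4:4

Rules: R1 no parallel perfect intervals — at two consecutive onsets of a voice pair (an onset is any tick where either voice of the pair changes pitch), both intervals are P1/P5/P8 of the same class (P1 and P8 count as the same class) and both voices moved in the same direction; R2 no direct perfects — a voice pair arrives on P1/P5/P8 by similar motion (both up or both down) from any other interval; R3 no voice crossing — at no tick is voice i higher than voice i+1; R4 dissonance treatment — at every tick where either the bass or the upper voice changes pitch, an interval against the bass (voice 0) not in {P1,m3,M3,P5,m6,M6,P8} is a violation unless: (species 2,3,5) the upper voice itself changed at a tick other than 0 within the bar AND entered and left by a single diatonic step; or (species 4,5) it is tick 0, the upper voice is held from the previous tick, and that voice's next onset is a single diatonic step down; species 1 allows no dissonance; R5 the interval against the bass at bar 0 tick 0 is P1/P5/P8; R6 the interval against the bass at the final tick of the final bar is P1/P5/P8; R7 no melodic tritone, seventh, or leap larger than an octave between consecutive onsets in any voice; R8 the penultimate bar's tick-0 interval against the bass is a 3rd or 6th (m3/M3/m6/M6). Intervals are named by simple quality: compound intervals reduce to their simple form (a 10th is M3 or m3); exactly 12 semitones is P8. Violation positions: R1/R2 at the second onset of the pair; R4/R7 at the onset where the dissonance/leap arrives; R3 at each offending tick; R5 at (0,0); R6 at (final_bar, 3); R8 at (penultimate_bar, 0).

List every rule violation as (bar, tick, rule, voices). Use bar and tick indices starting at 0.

bar 0: v0=G3 v1=G4 v2=B4 downbeat M3
bar 1: v0=B3 v1=G4 v2=F4 downbeat TT
bar 2: v0=G3 v1=A3 v2=G4 downbeat P8
bar 3: v0=A3 v1=G3 v2=E4 downbeat P5
bar 4: v0=F3 v1=D4 v2=F4 downbeat P8
bar 5: v0=G3 v1=G4 v2=B4 downbeat M3
  -> R5 @ bar 0 tick 0 v(0, 2): opens on M3
  -> R3 @ bar 1 tick 0 v(1, 2): G4 above F4
  -> R4 @ bar 1 tick 0 v(0, 2): B3/F4 TT untreated
  -> R7 @ bar 1 tick 0 v(2,): B4->F4 leap 6st
  -> R3 @ bar 1 tick 1 v(1, 2): G4 above F4
  -> R3 @ bar 1 tick 2 v(1, 2): G4 above F4
  -> R3 @ bar 1 tick 3 v(1, 2): G4 above F4
  -> R4 @ bar 2 tick 0 v(0, 1): G3/A3 M2 untreated
  -> R7 @ bar 2 tick 0 v(1,): G4->A3 leap 10st
  -> R3 @ bar 3 tick 0 v(0, 1): A3 above G3
  -> R4 @ bar 3 tick 0 v(0, 1): A3/G3 M2 untreated
  -> R3 @ bar 3 tick 1 v(0, 1): A3 above G3
  -> R3 @ bar 3 tick 2 v(0, 1): A3 above G3
  -> R3 @ bar 3 tick 3 v(0, 1): A3 above G3
  -> R8 @ bar 4 tick 0 v(0, 2): penult P8 not 3rd/6th
  -> R2 @ bar 5 tick 0 v(0, 1): F3/D4 M6 -> G3/G4 P8 similar
  -> R7 @ bar 5 tick 0 v(2,): F4->B4 leap 6st
  -> R6 @ bar 5 tick 3 v(0, 2): closes on M3

(0, 0, R5, (0, 2))
(1, 0, R3, (1, 2))
(1, 0, R4, (0, 2))
(1, 0, R7, (2,))
(1, 1, R3, (1, 2))
(1, 2, R3, (1, 2))
(1, 3, R3, (1, 2))
(2, 0, R4, (0, 1))
(2, 0, R7, (1,))
(3, 0, R3, (0, 1))
(3, 0, R4, (0, 1))
(3, 1, R3, (0, 1))
(3, 2, R3, (0, 1))
(3, 3, R3, (0, 1))
(4, 0, R8, (0, 2))
(5, 0, R2, (0, 1))
(5, 0, R7, (2,))
(5, 3, R6, (0, 2))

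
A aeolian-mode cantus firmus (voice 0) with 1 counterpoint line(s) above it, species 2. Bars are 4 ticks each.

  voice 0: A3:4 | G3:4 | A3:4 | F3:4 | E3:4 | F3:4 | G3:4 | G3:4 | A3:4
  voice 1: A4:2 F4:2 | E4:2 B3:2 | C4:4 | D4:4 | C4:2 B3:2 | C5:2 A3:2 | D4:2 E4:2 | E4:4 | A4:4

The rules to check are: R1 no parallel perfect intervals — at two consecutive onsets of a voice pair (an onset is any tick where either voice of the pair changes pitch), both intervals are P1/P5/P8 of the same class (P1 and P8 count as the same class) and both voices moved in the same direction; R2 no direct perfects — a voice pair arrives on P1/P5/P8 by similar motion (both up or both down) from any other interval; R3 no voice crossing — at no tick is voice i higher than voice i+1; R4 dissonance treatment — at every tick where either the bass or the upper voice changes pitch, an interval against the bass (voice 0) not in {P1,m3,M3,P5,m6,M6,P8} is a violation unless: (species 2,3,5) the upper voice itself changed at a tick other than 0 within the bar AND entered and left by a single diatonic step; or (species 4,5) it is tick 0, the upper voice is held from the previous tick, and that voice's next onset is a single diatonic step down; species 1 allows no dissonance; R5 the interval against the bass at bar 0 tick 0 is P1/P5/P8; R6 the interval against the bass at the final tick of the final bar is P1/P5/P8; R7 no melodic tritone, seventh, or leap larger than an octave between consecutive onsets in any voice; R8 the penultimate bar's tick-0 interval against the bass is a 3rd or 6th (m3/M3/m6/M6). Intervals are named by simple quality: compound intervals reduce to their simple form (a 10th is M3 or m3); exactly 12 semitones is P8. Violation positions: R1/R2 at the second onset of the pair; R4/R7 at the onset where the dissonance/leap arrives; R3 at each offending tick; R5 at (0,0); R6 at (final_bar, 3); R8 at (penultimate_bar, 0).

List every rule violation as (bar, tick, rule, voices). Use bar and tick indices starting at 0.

(5, 0, R1, (0, 1))
(5, 0, R7, (1,))
(5, 2, R7, (1,))
(6, 0, R2, (0, 1))
(8, 0, R2, (0, 1))

bar 0: v0=A3 v1=A4 downbeat P8
bar 1: v0=G3 v1=E4 downbeat M6
bar 2: v0=A3 v1=C4 downbeat m3
bar 3: v0=F3 v1=D4 downbeat M6
bar 4: v0=E3 v1=C4 downbeat m6
bar 5: v0=F3 v1=C5 downbeat P5
bar 6: v0=G3 v1=D4 downbeat P5
bar 7: v0=G3 v1=E4 downbeat M6
bar 8: v0=A3 v1=A4 downbeat P8
  -> R1 @ bar 5 tick 0 v(0, 1): E3/B3 P5 -> F3/C5 P5 similar
  -> R7 @ bar 5 tick 0 v(1,): B3->C5 leap 13st
  -> R7 @ bar 5 tick 2 v(1,): C5->A3 leap 15st
  -> R2 @ bar 6 tick 0 v(0, 1): F3/A3 M3 -> G3/D4 P5 similar
  -> R2 @ bar 8 tick 0 v(0, 1): G3/E4 M6 -> A3/A4 P8 similar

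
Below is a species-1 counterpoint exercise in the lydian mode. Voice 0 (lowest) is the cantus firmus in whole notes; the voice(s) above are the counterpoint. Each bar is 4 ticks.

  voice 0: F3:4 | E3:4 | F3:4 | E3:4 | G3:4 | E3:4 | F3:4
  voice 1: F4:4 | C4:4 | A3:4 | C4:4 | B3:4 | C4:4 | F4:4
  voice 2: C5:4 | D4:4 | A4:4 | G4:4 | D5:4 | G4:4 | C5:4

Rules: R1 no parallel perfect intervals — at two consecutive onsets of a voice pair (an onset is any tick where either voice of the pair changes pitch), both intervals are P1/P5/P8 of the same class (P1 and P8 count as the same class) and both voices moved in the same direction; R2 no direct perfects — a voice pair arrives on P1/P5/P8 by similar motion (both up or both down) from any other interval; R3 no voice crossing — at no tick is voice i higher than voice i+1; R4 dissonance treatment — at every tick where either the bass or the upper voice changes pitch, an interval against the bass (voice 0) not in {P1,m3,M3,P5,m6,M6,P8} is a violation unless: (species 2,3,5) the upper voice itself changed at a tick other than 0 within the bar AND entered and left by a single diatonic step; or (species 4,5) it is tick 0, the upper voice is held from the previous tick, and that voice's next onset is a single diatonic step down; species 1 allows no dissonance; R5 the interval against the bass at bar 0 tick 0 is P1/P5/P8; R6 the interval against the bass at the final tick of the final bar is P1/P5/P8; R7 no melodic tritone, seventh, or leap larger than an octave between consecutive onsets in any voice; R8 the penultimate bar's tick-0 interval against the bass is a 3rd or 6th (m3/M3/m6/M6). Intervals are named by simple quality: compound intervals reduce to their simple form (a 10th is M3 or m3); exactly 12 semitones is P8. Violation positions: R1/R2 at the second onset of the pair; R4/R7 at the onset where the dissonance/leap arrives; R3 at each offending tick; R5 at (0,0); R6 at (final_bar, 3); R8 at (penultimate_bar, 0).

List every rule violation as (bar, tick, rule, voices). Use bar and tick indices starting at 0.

bar 0: v0=F3 v1=F4 v2=C5 downbeat P5
bar 1: v0=E3 v1=C4 v2=D4 downbeat m7
bar 2: v0=F3 v1=A3 v2=A4 downbeat M3
bar 3: v0=E3 v1=C4 v2=G4 downbeat m3
bar 4: v0=G3 v1=B3 v2=D5 downbeat P5
bar 5: v0=E3 v1=C4 v2=G4 downbeat m3
bar 6: v0=F3 v1=F4 v2=C5 downbeat P5
  -> R4 @ bar 1 tick 0 v(0, 2): E3/D4 m7 untreated
  -> R7 @ bar 1 tick 0 v(2,): C5->D4 leap 10st
  -> R2 @ bar 4 tick 0 v(0, 2): E3/G4 m3 -> G3/D5 P5 similar
  -> R1 @ bar 6 tick 0 v(1, 2): C4/G4 P5 -> F4/C5 P5 similar
  -> R2 @ bar 6 tick 0 v(0, 1): E3/C4 m6 -> F3/F4 P8 similar
  -> R2 @ bar 6 tick 0 v(0, 2): E3/G4 m3 -> F3/C5 P5 similar

(1, 0, R4, (0, 2))
(1, 0, R7, (2,))
(4, 0, R2, (0, 2))
(6, 0, R1, (1, 2))
(6, 0, R2, (0, 1))
(6, 0, R2, (0, 2))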